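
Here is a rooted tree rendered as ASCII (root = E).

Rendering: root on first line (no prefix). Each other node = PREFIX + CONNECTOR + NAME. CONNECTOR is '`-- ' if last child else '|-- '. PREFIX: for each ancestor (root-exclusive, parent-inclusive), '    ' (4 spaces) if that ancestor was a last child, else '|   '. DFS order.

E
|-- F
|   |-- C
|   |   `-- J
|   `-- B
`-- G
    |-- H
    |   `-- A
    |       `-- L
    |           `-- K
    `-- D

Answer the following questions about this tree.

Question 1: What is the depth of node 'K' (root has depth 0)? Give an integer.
Path from root to K: E -> G -> H -> A -> L -> K
Depth = number of edges = 5

Answer: 5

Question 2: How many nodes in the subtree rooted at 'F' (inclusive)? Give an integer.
Subtree rooted at F contains: B, C, F, J
Count = 4

Answer: 4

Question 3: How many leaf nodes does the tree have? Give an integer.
Answer: 4

Derivation:
Leaves (nodes with no children): B, D, J, K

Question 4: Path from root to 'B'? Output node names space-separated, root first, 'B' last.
Answer: E F B

Derivation:
Walk down from root: E -> F -> B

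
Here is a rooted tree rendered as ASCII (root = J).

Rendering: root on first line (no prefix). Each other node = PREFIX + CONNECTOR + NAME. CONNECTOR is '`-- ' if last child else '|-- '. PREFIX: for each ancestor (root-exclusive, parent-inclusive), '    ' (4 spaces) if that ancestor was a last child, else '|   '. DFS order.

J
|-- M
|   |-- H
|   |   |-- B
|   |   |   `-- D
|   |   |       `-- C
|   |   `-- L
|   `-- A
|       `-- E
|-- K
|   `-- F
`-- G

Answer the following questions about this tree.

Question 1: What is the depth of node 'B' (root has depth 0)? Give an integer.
Answer: 3

Derivation:
Path from root to B: J -> M -> H -> B
Depth = number of edges = 3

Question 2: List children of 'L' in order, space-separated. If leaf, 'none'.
Answer: none

Derivation:
Node L's children (from adjacency): (leaf)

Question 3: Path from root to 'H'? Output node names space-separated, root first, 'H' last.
Walk down from root: J -> M -> H

Answer: J M H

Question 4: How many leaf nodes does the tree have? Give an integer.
Answer: 5

Derivation:
Leaves (nodes with no children): C, E, F, G, L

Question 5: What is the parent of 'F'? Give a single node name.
Answer: K

Derivation:
Scan adjacency: F appears as child of K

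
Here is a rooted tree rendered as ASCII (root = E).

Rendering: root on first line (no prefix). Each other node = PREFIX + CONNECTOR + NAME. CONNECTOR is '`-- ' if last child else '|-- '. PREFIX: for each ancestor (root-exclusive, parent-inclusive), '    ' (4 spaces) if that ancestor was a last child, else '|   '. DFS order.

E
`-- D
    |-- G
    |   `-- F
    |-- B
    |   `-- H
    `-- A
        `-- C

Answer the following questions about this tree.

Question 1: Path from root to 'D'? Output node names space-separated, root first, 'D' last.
Answer: E D

Derivation:
Walk down from root: E -> D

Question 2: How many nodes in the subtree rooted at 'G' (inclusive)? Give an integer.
Subtree rooted at G contains: F, G
Count = 2

Answer: 2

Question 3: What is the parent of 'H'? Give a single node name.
Scan adjacency: H appears as child of B

Answer: B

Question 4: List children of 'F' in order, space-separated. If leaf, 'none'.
Answer: none

Derivation:
Node F's children (from adjacency): (leaf)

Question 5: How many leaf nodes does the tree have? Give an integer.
Answer: 3

Derivation:
Leaves (nodes with no children): C, F, H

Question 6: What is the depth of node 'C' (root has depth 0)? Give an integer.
Path from root to C: E -> D -> A -> C
Depth = number of edges = 3

Answer: 3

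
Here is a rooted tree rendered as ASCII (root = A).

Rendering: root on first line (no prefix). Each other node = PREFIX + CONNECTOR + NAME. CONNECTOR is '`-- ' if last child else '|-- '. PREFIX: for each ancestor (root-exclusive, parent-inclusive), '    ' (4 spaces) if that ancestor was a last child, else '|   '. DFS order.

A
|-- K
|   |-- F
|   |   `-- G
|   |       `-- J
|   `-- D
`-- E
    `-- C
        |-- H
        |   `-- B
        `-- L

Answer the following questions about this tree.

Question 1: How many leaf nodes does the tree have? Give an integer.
Answer: 4

Derivation:
Leaves (nodes with no children): B, D, J, L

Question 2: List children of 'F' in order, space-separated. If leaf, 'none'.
Answer: G

Derivation:
Node F's children (from adjacency): G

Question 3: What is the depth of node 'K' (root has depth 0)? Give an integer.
Answer: 1

Derivation:
Path from root to K: A -> K
Depth = number of edges = 1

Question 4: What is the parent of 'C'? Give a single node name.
Scan adjacency: C appears as child of E

Answer: E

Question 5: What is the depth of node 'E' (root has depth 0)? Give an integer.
Path from root to E: A -> E
Depth = number of edges = 1

Answer: 1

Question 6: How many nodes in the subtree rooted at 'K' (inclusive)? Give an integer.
Subtree rooted at K contains: D, F, G, J, K
Count = 5

Answer: 5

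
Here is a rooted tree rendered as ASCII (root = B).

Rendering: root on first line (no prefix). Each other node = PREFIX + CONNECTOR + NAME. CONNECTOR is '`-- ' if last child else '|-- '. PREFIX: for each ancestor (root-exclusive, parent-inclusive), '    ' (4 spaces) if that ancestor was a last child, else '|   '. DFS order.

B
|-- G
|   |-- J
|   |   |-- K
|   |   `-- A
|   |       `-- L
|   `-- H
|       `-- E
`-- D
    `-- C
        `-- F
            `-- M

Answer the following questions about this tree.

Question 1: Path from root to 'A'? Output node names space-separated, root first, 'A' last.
Answer: B G J A

Derivation:
Walk down from root: B -> G -> J -> A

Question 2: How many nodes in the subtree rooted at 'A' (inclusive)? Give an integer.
Answer: 2

Derivation:
Subtree rooted at A contains: A, L
Count = 2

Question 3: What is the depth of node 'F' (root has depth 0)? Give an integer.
Path from root to F: B -> D -> C -> F
Depth = number of edges = 3

Answer: 3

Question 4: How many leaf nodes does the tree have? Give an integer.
Leaves (nodes with no children): E, K, L, M

Answer: 4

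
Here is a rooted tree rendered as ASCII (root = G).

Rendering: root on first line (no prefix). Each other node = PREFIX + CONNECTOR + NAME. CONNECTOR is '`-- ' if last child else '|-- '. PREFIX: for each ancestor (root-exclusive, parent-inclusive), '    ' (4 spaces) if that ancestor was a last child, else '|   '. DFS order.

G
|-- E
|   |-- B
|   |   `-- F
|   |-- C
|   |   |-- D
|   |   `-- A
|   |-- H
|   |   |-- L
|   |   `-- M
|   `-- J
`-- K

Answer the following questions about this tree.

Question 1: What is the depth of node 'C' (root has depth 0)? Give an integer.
Answer: 2

Derivation:
Path from root to C: G -> E -> C
Depth = number of edges = 2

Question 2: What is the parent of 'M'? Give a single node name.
Scan adjacency: M appears as child of H

Answer: H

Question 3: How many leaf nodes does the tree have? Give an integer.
Leaves (nodes with no children): A, D, F, J, K, L, M

Answer: 7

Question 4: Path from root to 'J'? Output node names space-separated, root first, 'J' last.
Walk down from root: G -> E -> J

Answer: G E J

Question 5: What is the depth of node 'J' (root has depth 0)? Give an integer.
Path from root to J: G -> E -> J
Depth = number of edges = 2

Answer: 2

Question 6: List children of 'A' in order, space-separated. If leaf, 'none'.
Answer: none

Derivation:
Node A's children (from adjacency): (leaf)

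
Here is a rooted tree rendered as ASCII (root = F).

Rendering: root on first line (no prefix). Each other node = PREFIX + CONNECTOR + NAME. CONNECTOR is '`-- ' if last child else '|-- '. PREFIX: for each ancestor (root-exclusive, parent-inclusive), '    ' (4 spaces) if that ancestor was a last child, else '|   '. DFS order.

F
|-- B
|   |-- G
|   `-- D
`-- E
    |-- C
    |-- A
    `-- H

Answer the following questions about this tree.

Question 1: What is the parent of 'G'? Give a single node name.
Answer: B

Derivation:
Scan adjacency: G appears as child of B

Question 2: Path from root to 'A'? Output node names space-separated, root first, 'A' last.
Walk down from root: F -> E -> A

Answer: F E A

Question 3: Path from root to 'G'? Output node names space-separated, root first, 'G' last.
Answer: F B G

Derivation:
Walk down from root: F -> B -> G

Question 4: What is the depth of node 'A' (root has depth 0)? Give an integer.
Answer: 2

Derivation:
Path from root to A: F -> E -> A
Depth = number of edges = 2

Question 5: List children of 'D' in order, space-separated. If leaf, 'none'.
Answer: none

Derivation:
Node D's children (from adjacency): (leaf)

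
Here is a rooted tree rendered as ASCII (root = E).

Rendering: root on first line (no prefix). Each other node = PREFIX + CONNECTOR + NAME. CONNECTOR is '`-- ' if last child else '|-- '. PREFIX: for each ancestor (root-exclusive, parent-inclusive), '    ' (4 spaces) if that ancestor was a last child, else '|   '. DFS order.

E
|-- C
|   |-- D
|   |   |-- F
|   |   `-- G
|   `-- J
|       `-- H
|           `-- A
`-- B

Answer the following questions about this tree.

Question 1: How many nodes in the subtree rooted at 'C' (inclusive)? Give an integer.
Subtree rooted at C contains: A, C, D, F, G, H, J
Count = 7

Answer: 7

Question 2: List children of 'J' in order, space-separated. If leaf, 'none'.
Answer: H

Derivation:
Node J's children (from adjacency): H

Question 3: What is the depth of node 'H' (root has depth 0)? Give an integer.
Path from root to H: E -> C -> J -> H
Depth = number of edges = 3

Answer: 3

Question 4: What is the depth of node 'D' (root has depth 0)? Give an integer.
Path from root to D: E -> C -> D
Depth = number of edges = 2

Answer: 2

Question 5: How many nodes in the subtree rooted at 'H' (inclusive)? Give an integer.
Subtree rooted at H contains: A, H
Count = 2

Answer: 2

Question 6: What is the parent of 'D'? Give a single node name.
Scan adjacency: D appears as child of C

Answer: C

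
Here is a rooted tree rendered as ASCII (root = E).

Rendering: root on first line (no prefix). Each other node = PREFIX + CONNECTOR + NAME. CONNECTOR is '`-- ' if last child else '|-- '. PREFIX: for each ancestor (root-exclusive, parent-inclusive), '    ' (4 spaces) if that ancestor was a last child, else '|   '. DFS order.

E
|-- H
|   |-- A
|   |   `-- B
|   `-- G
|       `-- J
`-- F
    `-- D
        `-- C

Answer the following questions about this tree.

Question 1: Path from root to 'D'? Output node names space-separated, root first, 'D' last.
Answer: E F D

Derivation:
Walk down from root: E -> F -> D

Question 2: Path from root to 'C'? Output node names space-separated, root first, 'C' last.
Answer: E F D C

Derivation:
Walk down from root: E -> F -> D -> C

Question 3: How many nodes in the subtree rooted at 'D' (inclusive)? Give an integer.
Answer: 2

Derivation:
Subtree rooted at D contains: C, D
Count = 2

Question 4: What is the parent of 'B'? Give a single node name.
Scan adjacency: B appears as child of A

Answer: A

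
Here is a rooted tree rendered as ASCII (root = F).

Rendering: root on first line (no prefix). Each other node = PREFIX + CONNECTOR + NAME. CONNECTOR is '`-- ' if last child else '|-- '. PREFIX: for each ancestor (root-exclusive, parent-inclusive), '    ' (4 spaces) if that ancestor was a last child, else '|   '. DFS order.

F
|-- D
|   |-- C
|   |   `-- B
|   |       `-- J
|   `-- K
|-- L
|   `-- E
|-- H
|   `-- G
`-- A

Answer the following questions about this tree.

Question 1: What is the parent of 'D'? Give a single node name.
Answer: F

Derivation:
Scan adjacency: D appears as child of F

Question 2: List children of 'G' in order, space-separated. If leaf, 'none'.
Node G's children (from adjacency): (leaf)

Answer: none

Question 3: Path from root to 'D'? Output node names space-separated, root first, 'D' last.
Answer: F D

Derivation:
Walk down from root: F -> D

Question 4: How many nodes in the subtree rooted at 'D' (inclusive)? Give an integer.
Subtree rooted at D contains: B, C, D, J, K
Count = 5

Answer: 5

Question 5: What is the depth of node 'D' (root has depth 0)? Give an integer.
Answer: 1

Derivation:
Path from root to D: F -> D
Depth = number of edges = 1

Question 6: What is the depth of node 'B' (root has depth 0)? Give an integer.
Path from root to B: F -> D -> C -> B
Depth = number of edges = 3

Answer: 3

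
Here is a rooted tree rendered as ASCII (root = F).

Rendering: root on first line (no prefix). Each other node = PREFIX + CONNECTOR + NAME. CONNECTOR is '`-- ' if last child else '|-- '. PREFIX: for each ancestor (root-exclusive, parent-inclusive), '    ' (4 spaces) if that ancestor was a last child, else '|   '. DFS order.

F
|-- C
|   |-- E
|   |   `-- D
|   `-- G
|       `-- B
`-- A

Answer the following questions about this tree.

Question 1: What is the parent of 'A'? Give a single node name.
Scan adjacency: A appears as child of F

Answer: F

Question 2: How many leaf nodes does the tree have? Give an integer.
Leaves (nodes with no children): A, B, D

Answer: 3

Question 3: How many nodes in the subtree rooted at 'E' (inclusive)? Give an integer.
Subtree rooted at E contains: D, E
Count = 2

Answer: 2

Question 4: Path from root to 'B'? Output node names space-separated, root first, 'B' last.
Walk down from root: F -> C -> G -> B

Answer: F C G B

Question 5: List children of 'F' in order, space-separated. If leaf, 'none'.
Node F's children (from adjacency): C, A

Answer: C A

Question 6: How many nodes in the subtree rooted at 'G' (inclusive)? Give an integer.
Subtree rooted at G contains: B, G
Count = 2

Answer: 2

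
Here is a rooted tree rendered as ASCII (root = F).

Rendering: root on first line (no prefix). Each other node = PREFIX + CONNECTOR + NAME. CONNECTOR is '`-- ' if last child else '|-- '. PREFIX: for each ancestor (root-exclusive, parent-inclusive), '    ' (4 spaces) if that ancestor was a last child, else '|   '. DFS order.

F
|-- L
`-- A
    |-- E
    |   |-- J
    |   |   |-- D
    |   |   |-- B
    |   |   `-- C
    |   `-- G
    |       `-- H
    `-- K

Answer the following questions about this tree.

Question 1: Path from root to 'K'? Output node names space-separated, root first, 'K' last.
Answer: F A K

Derivation:
Walk down from root: F -> A -> K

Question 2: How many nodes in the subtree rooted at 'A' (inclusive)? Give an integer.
Answer: 9

Derivation:
Subtree rooted at A contains: A, B, C, D, E, G, H, J, K
Count = 9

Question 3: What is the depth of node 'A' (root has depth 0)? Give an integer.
Answer: 1

Derivation:
Path from root to A: F -> A
Depth = number of edges = 1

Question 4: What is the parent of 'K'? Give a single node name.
Answer: A

Derivation:
Scan adjacency: K appears as child of A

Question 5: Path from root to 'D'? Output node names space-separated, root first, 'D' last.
Answer: F A E J D

Derivation:
Walk down from root: F -> A -> E -> J -> D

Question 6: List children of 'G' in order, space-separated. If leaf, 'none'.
Node G's children (from adjacency): H

Answer: H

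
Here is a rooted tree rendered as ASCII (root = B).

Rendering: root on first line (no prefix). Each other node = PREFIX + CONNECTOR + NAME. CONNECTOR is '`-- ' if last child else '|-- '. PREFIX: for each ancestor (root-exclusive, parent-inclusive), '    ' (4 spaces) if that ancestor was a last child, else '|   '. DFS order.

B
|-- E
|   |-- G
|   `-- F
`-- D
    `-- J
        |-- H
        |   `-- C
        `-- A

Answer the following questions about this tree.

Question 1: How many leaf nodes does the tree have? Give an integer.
Answer: 4

Derivation:
Leaves (nodes with no children): A, C, F, G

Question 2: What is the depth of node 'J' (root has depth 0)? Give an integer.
Path from root to J: B -> D -> J
Depth = number of edges = 2

Answer: 2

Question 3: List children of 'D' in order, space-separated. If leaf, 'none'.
Answer: J

Derivation:
Node D's children (from adjacency): J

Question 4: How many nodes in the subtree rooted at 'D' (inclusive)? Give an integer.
Answer: 5

Derivation:
Subtree rooted at D contains: A, C, D, H, J
Count = 5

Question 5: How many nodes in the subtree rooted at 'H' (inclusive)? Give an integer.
Answer: 2

Derivation:
Subtree rooted at H contains: C, H
Count = 2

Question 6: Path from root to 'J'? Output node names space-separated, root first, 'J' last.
Walk down from root: B -> D -> J

Answer: B D J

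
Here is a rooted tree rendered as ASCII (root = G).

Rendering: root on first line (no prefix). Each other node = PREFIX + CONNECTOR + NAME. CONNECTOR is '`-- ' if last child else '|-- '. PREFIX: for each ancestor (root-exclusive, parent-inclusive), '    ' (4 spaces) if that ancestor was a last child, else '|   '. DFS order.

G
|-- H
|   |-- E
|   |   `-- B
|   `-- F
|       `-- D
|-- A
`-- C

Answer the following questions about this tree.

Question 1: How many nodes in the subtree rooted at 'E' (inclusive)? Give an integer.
Subtree rooted at E contains: B, E
Count = 2

Answer: 2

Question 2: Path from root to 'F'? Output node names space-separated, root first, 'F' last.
Answer: G H F

Derivation:
Walk down from root: G -> H -> F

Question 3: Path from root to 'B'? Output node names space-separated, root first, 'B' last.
Walk down from root: G -> H -> E -> B

Answer: G H E B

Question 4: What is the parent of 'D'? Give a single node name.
Answer: F

Derivation:
Scan adjacency: D appears as child of F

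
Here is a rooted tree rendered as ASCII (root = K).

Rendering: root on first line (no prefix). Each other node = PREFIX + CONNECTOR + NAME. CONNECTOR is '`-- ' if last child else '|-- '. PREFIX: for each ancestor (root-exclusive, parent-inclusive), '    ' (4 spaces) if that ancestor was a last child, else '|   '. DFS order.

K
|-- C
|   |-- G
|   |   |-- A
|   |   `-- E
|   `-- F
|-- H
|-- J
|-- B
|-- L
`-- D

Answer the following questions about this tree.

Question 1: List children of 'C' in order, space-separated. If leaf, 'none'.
Answer: G F

Derivation:
Node C's children (from adjacency): G, F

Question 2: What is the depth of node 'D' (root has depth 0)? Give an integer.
Answer: 1

Derivation:
Path from root to D: K -> D
Depth = number of edges = 1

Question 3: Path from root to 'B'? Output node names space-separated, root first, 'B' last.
Answer: K B

Derivation:
Walk down from root: K -> B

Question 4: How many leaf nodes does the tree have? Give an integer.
Leaves (nodes with no children): A, B, D, E, F, H, J, L

Answer: 8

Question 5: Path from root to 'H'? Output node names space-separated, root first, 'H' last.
Answer: K H

Derivation:
Walk down from root: K -> H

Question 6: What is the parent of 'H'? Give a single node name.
Answer: K

Derivation:
Scan adjacency: H appears as child of K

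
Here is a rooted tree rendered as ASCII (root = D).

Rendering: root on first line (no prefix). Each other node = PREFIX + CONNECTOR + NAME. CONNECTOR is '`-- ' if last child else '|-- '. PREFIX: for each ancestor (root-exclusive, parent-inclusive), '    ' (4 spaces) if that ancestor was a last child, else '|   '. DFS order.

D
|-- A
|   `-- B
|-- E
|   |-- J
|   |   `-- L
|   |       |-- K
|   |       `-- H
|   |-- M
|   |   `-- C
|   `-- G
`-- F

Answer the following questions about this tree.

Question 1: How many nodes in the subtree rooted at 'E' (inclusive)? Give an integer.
Subtree rooted at E contains: C, E, G, H, J, K, L, M
Count = 8

Answer: 8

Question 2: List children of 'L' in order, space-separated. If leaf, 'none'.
Node L's children (from adjacency): K, H

Answer: K H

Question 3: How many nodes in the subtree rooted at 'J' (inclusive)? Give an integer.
Subtree rooted at J contains: H, J, K, L
Count = 4

Answer: 4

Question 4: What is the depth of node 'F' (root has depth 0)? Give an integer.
Answer: 1

Derivation:
Path from root to F: D -> F
Depth = number of edges = 1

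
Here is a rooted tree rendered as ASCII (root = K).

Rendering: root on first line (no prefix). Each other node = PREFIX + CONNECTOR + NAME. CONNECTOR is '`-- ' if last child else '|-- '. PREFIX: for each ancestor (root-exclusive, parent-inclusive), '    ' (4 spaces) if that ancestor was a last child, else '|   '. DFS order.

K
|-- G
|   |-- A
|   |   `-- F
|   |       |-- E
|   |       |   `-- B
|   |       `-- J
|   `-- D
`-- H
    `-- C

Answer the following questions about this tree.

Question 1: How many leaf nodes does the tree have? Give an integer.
Answer: 4

Derivation:
Leaves (nodes with no children): B, C, D, J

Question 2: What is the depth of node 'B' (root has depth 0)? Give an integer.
Answer: 5

Derivation:
Path from root to B: K -> G -> A -> F -> E -> B
Depth = number of edges = 5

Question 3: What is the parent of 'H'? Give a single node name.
Answer: K

Derivation:
Scan adjacency: H appears as child of K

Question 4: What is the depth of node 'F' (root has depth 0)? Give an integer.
Path from root to F: K -> G -> A -> F
Depth = number of edges = 3

Answer: 3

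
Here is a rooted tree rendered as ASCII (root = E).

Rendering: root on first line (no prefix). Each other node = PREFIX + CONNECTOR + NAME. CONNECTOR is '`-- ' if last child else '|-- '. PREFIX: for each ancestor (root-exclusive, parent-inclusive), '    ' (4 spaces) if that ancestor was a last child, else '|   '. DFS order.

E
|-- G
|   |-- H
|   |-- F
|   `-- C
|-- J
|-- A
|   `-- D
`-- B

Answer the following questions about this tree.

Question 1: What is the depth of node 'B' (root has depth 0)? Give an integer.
Answer: 1

Derivation:
Path from root to B: E -> B
Depth = number of edges = 1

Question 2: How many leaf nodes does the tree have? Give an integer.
Leaves (nodes with no children): B, C, D, F, H, J

Answer: 6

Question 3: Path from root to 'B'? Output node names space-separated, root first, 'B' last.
Walk down from root: E -> B

Answer: E B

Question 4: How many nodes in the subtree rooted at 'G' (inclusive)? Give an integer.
Answer: 4

Derivation:
Subtree rooted at G contains: C, F, G, H
Count = 4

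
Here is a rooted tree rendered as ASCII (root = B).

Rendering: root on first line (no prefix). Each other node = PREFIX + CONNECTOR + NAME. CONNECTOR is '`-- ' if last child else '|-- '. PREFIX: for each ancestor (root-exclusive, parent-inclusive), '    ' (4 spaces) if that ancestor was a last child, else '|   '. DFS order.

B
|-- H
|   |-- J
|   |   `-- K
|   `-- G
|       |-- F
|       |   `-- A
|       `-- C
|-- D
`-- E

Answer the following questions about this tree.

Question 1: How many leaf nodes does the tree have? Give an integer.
Answer: 5

Derivation:
Leaves (nodes with no children): A, C, D, E, K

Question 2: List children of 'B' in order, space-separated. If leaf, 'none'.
Answer: H D E

Derivation:
Node B's children (from adjacency): H, D, E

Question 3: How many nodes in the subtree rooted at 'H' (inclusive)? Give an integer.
Subtree rooted at H contains: A, C, F, G, H, J, K
Count = 7

Answer: 7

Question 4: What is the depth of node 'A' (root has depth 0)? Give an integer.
Path from root to A: B -> H -> G -> F -> A
Depth = number of edges = 4

Answer: 4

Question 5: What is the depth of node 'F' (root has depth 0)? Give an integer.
Answer: 3

Derivation:
Path from root to F: B -> H -> G -> F
Depth = number of edges = 3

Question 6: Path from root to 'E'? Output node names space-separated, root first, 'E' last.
Walk down from root: B -> E

Answer: B E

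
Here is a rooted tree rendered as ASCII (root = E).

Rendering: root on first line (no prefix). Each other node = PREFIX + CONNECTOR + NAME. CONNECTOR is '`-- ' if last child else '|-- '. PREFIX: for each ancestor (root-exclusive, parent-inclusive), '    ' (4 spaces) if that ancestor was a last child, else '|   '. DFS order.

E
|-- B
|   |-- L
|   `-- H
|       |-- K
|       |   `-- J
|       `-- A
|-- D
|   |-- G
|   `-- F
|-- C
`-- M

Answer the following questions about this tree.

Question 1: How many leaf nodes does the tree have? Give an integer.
Leaves (nodes with no children): A, C, F, G, J, L, M

Answer: 7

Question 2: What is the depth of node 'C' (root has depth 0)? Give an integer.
Path from root to C: E -> C
Depth = number of edges = 1

Answer: 1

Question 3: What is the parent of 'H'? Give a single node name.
Scan adjacency: H appears as child of B

Answer: B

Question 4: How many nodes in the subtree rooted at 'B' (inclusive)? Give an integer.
Subtree rooted at B contains: A, B, H, J, K, L
Count = 6

Answer: 6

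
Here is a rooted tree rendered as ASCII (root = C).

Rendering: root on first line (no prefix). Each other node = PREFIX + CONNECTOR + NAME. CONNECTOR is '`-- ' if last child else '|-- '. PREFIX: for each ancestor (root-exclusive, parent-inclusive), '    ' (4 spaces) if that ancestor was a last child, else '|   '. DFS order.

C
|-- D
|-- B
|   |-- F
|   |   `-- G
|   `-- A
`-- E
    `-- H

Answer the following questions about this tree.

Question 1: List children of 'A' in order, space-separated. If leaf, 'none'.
Node A's children (from adjacency): (leaf)

Answer: none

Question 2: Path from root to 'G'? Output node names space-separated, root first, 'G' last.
Walk down from root: C -> B -> F -> G

Answer: C B F G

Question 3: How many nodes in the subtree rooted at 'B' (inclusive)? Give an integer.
Subtree rooted at B contains: A, B, F, G
Count = 4

Answer: 4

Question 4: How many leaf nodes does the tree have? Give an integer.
Leaves (nodes with no children): A, D, G, H

Answer: 4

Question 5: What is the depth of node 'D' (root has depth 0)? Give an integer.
Answer: 1

Derivation:
Path from root to D: C -> D
Depth = number of edges = 1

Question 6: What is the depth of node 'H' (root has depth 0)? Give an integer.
Path from root to H: C -> E -> H
Depth = number of edges = 2

Answer: 2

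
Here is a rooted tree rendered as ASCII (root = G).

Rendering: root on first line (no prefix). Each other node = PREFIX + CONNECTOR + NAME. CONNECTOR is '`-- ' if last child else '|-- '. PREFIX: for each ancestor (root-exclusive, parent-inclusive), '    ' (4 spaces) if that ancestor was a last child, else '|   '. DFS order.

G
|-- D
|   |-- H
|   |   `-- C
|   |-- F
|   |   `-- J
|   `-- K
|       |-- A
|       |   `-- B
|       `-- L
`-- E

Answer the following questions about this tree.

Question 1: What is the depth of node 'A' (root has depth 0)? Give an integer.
Answer: 3

Derivation:
Path from root to A: G -> D -> K -> A
Depth = number of edges = 3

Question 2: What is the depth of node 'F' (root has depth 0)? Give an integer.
Path from root to F: G -> D -> F
Depth = number of edges = 2

Answer: 2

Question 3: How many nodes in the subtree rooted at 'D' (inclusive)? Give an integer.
Answer: 9

Derivation:
Subtree rooted at D contains: A, B, C, D, F, H, J, K, L
Count = 9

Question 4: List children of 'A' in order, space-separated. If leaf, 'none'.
Node A's children (from adjacency): B

Answer: B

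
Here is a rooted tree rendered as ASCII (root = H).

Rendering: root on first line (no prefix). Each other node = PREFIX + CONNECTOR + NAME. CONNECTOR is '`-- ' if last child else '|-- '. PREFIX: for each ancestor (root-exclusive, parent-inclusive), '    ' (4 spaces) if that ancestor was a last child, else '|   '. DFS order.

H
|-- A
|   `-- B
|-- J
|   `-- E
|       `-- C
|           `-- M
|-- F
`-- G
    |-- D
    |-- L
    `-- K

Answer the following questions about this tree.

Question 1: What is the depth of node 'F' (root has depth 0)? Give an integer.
Path from root to F: H -> F
Depth = number of edges = 1

Answer: 1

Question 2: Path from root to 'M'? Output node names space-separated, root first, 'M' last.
Answer: H J E C M

Derivation:
Walk down from root: H -> J -> E -> C -> M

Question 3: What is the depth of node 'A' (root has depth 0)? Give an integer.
Answer: 1

Derivation:
Path from root to A: H -> A
Depth = number of edges = 1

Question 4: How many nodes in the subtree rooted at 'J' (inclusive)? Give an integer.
Subtree rooted at J contains: C, E, J, M
Count = 4

Answer: 4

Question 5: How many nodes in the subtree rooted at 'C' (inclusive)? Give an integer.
Answer: 2

Derivation:
Subtree rooted at C contains: C, M
Count = 2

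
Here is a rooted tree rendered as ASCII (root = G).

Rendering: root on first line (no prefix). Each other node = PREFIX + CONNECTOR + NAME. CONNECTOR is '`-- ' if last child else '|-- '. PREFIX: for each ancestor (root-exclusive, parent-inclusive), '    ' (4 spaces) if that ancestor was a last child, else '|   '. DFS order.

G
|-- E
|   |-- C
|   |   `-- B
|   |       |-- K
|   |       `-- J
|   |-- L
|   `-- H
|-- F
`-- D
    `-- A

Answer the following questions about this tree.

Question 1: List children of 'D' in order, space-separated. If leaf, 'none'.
Answer: A

Derivation:
Node D's children (from adjacency): A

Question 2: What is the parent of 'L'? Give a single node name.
Scan adjacency: L appears as child of E

Answer: E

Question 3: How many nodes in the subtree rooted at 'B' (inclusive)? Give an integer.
Subtree rooted at B contains: B, J, K
Count = 3

Answer: 3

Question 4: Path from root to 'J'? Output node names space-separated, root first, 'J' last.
Answer: G E C B J

Derivation:
Walk down from root: G -> E -> C -> B -> J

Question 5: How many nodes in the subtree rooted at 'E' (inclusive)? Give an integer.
Subtree rooted at E contains: B, C, E, H, J, K, L
Count = 7

Answer: 7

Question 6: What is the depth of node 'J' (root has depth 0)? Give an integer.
Path from root to J: G -> E -> C -> B -> J
Depth = number of edges = 4

Answer: 4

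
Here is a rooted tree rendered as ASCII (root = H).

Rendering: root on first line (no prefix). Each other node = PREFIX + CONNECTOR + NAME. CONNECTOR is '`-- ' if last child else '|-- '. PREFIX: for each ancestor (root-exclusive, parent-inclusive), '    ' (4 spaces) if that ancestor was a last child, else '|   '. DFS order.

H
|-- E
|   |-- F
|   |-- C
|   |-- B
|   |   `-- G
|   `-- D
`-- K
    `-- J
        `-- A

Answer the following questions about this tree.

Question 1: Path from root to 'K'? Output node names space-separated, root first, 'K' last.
Answer: H K

Derivation:
Walk down from root: H -> K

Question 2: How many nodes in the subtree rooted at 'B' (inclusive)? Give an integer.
Answer: 2

Derivation:
Subtree rooted at B contains: B, G
Count = 2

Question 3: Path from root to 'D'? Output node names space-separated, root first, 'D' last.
Answer: H E D

Derivation:
Walk down from root: H -> E -> D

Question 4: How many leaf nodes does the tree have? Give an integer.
Answer: 5

Derivation:
Leaves (nodes with no children): A, C, D, F, G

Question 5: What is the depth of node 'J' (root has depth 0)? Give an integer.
Path from root to J: H -> K -> J
Depth = number of edges = 2

Answer: 2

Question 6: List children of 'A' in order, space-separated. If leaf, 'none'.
Answer: none

Derivation:
Node A's children (from adjacency): (leaf)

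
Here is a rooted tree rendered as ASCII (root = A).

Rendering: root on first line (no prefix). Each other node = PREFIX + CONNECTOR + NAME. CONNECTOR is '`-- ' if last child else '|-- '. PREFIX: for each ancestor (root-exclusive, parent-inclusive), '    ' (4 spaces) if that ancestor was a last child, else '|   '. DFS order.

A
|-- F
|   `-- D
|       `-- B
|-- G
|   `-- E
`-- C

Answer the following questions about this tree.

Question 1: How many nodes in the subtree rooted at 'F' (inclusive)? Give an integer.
Subtree rooted at F contains: B, D, F
Count = 3

Answer: 3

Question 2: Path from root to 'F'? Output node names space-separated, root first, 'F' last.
Answer: A F

Derivation:
Walk down from root: A -> F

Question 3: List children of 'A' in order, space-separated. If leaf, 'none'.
Answer: F G C

Derivation:
Node A's children (from adjacency): F, G, C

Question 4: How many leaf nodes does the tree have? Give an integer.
Answer: 3

Derivation:
Leaves (nodes with no children): B, C, E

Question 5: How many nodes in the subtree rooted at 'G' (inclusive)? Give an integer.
Answer: 2

Derivation:
Subtree rooted at G contains: E, G
Count = 2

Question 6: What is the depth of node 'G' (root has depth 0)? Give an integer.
Path from root to G: A -> G
Depth = number of edges = 1

Answer: 1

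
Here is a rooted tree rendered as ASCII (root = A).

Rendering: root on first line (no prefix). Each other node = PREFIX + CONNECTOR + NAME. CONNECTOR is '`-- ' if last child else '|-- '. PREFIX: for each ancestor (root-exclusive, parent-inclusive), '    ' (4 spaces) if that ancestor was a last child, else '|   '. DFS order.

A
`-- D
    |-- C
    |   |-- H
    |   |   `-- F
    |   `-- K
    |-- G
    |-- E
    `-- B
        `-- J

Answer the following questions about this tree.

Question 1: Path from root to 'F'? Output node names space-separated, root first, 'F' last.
Walk down from root: A -> D -> C -> H -> F

Answer: A D C H F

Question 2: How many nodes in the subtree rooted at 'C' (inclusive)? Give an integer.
Subtree rooted at C contains: C, F, H, K
Count = 4

Answer: 4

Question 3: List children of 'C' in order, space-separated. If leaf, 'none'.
Answer: H K

Derivation:
Node C's children (from adjacency): H, K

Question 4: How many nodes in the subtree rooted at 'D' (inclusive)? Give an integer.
Answer: 9

Derivation:
Subtree rooted at D contains: B, C, D, E, F, G, H, J, K
Count = 9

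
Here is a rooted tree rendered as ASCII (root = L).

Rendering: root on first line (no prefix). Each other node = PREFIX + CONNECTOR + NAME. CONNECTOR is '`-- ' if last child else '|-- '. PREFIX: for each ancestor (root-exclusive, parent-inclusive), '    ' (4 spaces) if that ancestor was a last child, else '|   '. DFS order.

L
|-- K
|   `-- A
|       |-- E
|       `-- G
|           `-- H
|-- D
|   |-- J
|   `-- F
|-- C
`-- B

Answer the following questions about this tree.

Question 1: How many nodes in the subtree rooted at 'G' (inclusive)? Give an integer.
Subtree rooted at G contains: G, H
Count = 2

Answer: 2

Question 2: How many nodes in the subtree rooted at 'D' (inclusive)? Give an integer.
Answer: 3

Derivation:
Subtree rooted at D contains: D, F, J
Count = 3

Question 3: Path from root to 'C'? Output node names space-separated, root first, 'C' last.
Walk down from root: L -> C

Answer: L C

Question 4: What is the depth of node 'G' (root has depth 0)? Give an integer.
Answer: 3

Derivation:
Path from root to G: L -> K -> A -> G
Depth = number of edges = 3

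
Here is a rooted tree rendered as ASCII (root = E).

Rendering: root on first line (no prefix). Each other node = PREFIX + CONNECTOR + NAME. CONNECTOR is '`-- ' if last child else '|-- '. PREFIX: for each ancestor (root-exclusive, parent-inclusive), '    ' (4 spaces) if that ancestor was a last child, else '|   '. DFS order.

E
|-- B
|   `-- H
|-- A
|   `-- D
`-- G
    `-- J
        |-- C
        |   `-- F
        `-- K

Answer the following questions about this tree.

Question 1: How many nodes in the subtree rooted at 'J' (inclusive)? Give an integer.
Answer: 4

Derivation:
Subtree rooted at J contains: C, F, J, K
Count = 4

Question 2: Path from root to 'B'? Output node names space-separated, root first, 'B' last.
Walk down from root: E -> B

Answer: E B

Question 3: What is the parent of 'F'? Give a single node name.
Answer: C

Derivation:
Scan adjacency: F appears as child of C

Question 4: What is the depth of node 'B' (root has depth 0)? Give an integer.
Path from root to B: E -> B
Depth = number of edges = 1

Answer: 1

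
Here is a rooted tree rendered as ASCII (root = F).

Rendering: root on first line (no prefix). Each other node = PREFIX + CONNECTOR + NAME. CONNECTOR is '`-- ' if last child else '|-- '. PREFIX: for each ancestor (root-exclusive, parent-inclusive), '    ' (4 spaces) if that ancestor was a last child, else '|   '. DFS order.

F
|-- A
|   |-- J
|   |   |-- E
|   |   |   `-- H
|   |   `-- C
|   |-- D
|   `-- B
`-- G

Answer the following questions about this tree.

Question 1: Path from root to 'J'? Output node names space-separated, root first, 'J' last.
Answer: F A J

Derivation:
Walk down from root: F -> A -> J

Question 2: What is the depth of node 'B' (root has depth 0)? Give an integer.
Path from root to B: F -> A -> B
Depth = number of edges = 2

Answer: 2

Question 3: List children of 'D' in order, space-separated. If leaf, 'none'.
Node D's children (from adjacency): (leaf)

Answer: none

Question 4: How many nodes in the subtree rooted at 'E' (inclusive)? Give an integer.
Subtree rooted at E contains: E, H
Count = 2

Answer: 2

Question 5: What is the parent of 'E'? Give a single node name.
Scan adjacency: E appears as child of J

Answer: J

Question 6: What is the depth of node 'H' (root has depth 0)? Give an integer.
Path from root to H: F -> A -> J -> E -> H
Depth = number of edges = 4

Answer: 4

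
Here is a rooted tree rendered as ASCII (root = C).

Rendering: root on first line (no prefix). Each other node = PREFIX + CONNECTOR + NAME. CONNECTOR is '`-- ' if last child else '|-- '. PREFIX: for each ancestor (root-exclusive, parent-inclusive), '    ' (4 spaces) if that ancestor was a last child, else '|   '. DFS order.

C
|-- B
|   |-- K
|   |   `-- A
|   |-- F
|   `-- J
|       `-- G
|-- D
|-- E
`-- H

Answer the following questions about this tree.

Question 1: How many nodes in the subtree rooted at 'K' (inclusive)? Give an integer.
Subtree rooted at K contains: A, K
Count = 2

Answer: 2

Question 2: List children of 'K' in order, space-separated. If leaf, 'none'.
Node K's children (from adjacency): A

Answer: A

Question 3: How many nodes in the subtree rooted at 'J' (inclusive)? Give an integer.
Answer: 2

Derivation:
Subtree rooted at J contains: G, J
Count = 2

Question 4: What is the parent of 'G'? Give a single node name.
Scan adjacency: G appears as child of J

Answer: J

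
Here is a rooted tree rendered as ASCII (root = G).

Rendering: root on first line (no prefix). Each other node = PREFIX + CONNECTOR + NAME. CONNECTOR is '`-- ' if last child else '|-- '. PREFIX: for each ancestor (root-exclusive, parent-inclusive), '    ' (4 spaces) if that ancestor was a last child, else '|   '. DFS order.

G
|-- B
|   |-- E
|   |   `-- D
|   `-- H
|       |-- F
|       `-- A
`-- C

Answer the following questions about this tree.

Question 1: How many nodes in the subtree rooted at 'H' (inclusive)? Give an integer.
Subtree rooted at H contains: A, F, H
Count = 3

Answer: 3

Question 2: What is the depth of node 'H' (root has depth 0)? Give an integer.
Path from root to H: G -> B -> H
Depth = number of edges = 2

Answer: 2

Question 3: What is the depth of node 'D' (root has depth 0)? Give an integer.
Answer: 3

Derivation:
Path from root to D: G -> B -> E -> D
Depth = number of edges = 3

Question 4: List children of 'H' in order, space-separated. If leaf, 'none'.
Answer: F A

Derivation:
Node H's children (from adjacency): F, A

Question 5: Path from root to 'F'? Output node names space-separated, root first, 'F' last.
Answer: G B H F

Derivation:
Walk down from root: G -> B -> H -> F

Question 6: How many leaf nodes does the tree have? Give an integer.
Answer: 4

Derivation:
Leaves (nodes with no children): A, C, D, F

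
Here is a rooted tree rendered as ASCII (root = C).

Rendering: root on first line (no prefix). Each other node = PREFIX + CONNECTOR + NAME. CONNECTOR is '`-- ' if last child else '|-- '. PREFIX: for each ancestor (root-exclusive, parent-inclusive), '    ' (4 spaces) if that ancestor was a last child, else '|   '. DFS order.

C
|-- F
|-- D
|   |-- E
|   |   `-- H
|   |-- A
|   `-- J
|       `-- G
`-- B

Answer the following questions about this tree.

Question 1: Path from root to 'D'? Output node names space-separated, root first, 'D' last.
Walk down from root: C -> D

Answer: C D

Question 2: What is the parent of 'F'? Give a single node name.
Answer: C

Derivation:
Scan adjacency: F appears as child of C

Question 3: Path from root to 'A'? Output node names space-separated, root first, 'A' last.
Answer: C D A

Derivation:
Walk down from root: C -> D -> A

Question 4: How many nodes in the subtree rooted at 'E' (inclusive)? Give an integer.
Subtree rooted at E contains: E, H
Count = 2

Answer: 2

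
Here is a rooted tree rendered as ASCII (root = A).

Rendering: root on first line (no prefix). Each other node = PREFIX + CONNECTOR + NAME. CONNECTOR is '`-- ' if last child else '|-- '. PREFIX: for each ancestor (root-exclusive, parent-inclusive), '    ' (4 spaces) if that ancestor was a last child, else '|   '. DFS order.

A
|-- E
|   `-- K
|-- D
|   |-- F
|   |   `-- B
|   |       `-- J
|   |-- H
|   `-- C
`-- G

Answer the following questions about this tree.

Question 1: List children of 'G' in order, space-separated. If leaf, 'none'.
Node G's children (from adjacency): (leaf)

Answer: none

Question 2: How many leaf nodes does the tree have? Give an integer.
Leaves (nodes with no children): C, G, H, J, K

Answer: 5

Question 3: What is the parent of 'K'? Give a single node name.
Scan adjacency: K appears as child of E

Answer: E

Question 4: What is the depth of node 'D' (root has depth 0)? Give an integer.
Path from root to D: A -> D
Depth = number of edges = 1

Answer: 1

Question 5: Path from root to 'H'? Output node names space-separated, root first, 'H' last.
Walk down from root: A -> D -> H

Answer: A D H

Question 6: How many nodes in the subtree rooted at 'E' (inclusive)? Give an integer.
Answer: 2

Derivation:
Subtree rooted at E contains: E, K
Count = 2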